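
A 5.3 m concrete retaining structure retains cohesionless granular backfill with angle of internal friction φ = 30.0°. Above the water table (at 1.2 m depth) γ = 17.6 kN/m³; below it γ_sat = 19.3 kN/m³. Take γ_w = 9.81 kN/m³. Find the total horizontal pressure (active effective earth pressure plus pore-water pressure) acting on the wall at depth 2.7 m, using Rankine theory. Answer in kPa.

K_a = (1 − sin φ)/(1 + sin φ) = 0.3333.
γ' = 19.3 − 9.81 = 9.490 kN/m³.
Effective vertical stress at 2.7 m: σ'_v = 17.6×1.2 + 9.490×1.50 = 35.36 kPa.
σ'_h = K_a σ'_v = 0.3333 × 35.36 = 11.79 kPa; u = γ_w × 1.50 = 14.72 kPa.
Total σ_h = 11.79 + 14.72 = 26.50 kPa.

26.5 kPa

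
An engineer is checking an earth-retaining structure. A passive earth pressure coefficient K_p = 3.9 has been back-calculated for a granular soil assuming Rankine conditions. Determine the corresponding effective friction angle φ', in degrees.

36.3°

K_p = (1+sin φ)/(1−sin φ) ⇒ sin φ = (K_p − 1)/(K_p + 1) = 0.5918.
φ = arcsin(0.5918) = 36.29°.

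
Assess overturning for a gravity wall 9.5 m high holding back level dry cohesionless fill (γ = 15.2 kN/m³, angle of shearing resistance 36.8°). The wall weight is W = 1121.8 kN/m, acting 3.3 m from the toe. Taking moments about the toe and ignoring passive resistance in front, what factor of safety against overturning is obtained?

K_a = tan²(45° − 36.8°/2) = 0.2508.
P_a = ½K_aγH² = 0.5×0.2508×15.2×9.5² = 172.0 kN/m, acting at H/3 = 3.167 m above the base.
Overturning moment M_o = P_a × H/3 = 172.0 × 3.167 = 544.7.
Resisting moment M_r = W × 3.3 = 1121.8 × 3.3 = 3702.
FS_overturning = M_r/M_o = 3702/544.7 = 6.797.

6.80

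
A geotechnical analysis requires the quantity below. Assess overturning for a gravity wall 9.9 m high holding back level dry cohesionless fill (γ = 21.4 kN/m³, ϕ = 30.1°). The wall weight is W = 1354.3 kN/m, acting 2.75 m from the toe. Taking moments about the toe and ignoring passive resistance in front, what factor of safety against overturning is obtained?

3.24

K_a = tan²(45° − 30.1°/2) = 0.3320.
P_a = ½K_aγH² = 0.5×0.3320×21.4×9.9² = 348.2 kN/m, acting at H/3 = 3.300 m above the base.
Overturning moment M_o = P_a × H/3 = 348.2 × 3.300 = 1149.
Resisting moment M_r = W × 2.75 = 1354.3 × 2.75 = 3724.
FS_overturning = M_r/M_o = 3724/1149 = 3.242.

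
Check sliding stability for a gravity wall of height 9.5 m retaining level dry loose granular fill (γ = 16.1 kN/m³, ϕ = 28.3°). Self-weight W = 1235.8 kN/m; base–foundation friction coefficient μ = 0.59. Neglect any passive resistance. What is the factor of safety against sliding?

K_a = tan²(45° − 28.3°/2) = 0.3568.
P_a = ½K_aγH² = 0.5×0.3568×16.1×9.5² = 259.2 kN/m, acting at H/3 = 3.167 m above the base.
FS_sliding = μW / P_a = 0.59×1235.8 / 259.2 = 2.813.

2.81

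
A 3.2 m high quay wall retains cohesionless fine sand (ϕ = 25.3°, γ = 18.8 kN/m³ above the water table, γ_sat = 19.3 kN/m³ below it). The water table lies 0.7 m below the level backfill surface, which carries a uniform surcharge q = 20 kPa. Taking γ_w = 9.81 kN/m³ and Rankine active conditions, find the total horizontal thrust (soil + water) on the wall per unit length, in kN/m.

83.3 kN/m

K_a = tan²(45° − φ/2) = 0.4012.
γ' = 19.3 − 9.81 = 9.490 kN/m³. h₂ = H − d_w = 2.5 m.
σ'_h: at surface K_a·q = 8.024; at WT K_a(q+γd_w) = 13.30; at base K_a(q+γd_w+γ'h₂) = 22.82 kPa.
P₁ = ½(8.024+13.30)×0.7 = 7.465; P₂ = ½(13.30+22.82)×2.5 = 45.16; P_w = ½γ_w h₂² = 30.66.
Total = 7.465+45.16+30.66 = 83.28 kN/m.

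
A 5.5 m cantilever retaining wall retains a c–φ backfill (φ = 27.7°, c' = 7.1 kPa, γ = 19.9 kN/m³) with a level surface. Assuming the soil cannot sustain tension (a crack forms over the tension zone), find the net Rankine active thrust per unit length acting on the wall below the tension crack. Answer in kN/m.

67.8 kN/m

K_a = 0.3653; √K_a = 0.6044.
Tension-crack depth z_c = 2c/(γ√K_a) = 2×7.1/(19.9×0.6044) = 1.181 m.
σ_a at base = K_a γ H − 2c√K_a = 0.3653×19.9×5.5 − 2×7.1×0.6044 = 31.40 kPa.
P_a = ½ × 31.40 × (H − z_c) = 0.5×31.40×4.319 = 67.82 kN/m.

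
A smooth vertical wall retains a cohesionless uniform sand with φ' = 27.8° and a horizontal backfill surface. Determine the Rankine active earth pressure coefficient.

K_a = tan²(45° − φ/2) = tan²(31.10°) = 0.3639.

0.364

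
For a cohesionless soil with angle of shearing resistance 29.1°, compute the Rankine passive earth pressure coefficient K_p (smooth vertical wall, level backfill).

K_p = (1 + sin φ)/(1 − sin φ) = tan²(45° + 29.1°/2) = 2.894.

2.89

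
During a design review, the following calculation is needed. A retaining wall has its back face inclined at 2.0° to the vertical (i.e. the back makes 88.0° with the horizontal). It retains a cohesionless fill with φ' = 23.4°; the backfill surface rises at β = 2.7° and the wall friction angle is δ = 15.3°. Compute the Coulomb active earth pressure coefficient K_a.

K_a = sin²(α+φ) / [sin²α · sin(α−δ) · (1 + √{sin(φ+δ)sin(φ−β) / (sin(α−δ)sin(α+β))})²].
With α = 88.0°, φ = 23.4°, δ = 15.3°, β = 2.7°: K_a = 0.4144.

0.414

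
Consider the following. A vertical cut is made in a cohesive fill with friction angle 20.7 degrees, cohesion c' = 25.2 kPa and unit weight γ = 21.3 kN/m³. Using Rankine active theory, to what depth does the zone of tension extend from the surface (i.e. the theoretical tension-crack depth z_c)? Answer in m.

K_a = tan²(45° − 20.7°/2) = 0.4777; √K_a = 0.6911.
The active pressure is zero where K_a γ z = 2c√K_a, so z_c = 2c/(γ√K_a) = 2×25.2/(21.3×0.6911) = 3.424 m.

3.42 m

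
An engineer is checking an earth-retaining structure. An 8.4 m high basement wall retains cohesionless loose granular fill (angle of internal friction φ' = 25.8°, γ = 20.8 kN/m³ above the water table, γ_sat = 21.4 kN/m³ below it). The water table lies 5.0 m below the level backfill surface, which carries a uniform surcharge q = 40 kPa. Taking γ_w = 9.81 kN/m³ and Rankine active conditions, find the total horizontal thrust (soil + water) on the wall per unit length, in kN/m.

457 kN/m

K_a = tan²(45° − φ/2) = 0.3935.
γ' = 21.4 − 9.81 = 11.59 kN/m³. h₂ = H − d_w = 3.4 m.
σ'_h: at surface K_a·q = 15.74; at WT K_a(q+γd_w) = 56.66; at base K_a(q+γd_w+γ'h₂) = 72.17 kPa.
P₁ = ½(15.74+56.66)×5.0 = 181.0; P₂ = ½(56.66+72.17)×3.4 = 219.0; P_w = ½γ_w h₂² = 56.70.
Total = 181.0+219.0+56.70 = 456.7 kN/m.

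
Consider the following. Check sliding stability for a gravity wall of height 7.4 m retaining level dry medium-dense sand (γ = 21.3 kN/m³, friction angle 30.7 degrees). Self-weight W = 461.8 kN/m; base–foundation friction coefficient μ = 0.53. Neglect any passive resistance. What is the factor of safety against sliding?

1.30

K_a = tan²(45° − 30.7°/2) = 0.3240.
P_a = ½K_aγH² = 0.5×0.3240×21.3×7.4² = 189.0 kN/m, acting at H/3 = 2.467 m above the base.
FS_sliding = μW / P_a = 0.53×461.8 / 189.0 = 1.295.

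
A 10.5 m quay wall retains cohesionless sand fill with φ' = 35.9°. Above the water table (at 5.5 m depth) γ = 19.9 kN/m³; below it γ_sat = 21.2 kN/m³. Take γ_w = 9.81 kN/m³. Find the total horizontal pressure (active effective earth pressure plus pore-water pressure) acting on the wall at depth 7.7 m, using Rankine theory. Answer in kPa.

K_a = (1 − sin φ)/(1 + sin φ) = 0.2607.
γ' = 21.2 − 9.81 = 11.39 kN/m³.
Effective vertical stress at 7.7 m: σ'_v = 19.9×5.5 + 11.39×2.20 = 134.5 kPa.
σ'_h = K_a σ'_v = 0.2607 × 134.5 = 35.07 kPa; u = γ_w × 2.20 = 21.58 kPa.
Total σ_h = 35.07 + 21.58 = 56.65 kPa.

56.7 kPa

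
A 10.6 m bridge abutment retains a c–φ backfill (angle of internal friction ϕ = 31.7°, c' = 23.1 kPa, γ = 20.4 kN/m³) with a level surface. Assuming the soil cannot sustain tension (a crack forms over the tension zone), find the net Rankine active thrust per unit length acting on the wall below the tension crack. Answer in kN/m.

K_a = 0.3111; √K_a = 0.5577.
Tension-crack depth z_c = 2c/(γ√K_a) = 2×23.1/(20.4×0.5577) = 4.061 m.
σ_a at base = K_a γ H − 2c√K_a = 0.3111×20.4×10.6 − 2×23.1×0.5577 = 41.50 kPa.
P_a = ½ × 41.50 × (H − z_c) = 0.5×41.50×6.539 = 135.7 kN/m.

136 kN/m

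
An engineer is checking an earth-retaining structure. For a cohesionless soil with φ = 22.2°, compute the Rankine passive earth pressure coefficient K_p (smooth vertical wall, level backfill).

K_p = (1 + sin φ)/(1 − sin φ) = tan²(45° + 22.2°/2) = 2.215.

2.21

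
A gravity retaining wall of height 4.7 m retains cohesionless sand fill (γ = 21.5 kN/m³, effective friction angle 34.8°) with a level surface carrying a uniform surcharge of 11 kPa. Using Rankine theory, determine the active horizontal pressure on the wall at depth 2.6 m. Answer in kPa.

18.3 kPa

K_a = (1 − sin φ)/(1 + sin φ) = 0.2733.
σ_v = γz + q = 21.5 × 2.6 + 11 = 66.90 kPa.
σ_h = K_a σ_v = 0.2733 × 66.90 = 18.28 kPa.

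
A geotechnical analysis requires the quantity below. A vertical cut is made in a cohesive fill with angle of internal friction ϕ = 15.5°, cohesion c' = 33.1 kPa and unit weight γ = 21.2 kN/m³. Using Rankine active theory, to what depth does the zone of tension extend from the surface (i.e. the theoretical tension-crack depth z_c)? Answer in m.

4.11 m

K_a = tan²(45° − 15.5°/2) = 0.5782; √K_a = 0.7604.
The active pressure is zero where K_a γ z = 2c√K_a, so z_c = 2c/(γ√K_a) = 2×33.1/(21.2×0.7604) = 4.106 m.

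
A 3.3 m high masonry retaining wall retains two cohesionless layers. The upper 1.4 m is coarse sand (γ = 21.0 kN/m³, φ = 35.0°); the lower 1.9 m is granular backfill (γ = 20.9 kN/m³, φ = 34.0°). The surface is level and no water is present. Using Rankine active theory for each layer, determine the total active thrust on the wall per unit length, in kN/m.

32.0 kN/m

K_a1 = tan²(45°−35.0°/2) = 0.2710; K_a2 = tan²(45°−34.0°/2) = 0.2827.
Layer 1: σ at base = K_a1 γ₁ h₁ = 7.967 kPa; P₁ = ½×7.967×1.4 = 5.577.
Layer 2: σ_v at top = γ₁h₁ = 29.40; σ_h top = K_a2×29.40 = 8.312; σ_h base = K_a2×(29.40+20.9×1.9) = 19.54.
P₂ = ½(8.312+19.54)×1.9 = 26.46. Total P_a = 5.577+26.46 = 32.03 kN/m.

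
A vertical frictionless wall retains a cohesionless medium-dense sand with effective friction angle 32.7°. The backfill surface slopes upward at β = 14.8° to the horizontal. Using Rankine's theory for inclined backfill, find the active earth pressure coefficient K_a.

K_a = cos β · (cos β − √(cos²β − cos²φ)) / (cos β + √(cos²β − cos²φ)).
cos β = 0.9668, cos φ = 0.8415, √(cos²β − cos²φ) = 0.4760.
K_a = 0.9668 × (0.9668 − 0.4760)/(0.9668 + 0.4760) = 0.3289.

0.329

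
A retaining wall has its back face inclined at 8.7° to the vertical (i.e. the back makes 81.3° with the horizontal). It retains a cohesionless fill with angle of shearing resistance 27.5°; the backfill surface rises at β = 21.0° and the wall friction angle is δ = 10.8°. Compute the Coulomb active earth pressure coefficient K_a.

K_a = sin²(α+φ) / [sin²α · sin(α−δ) · (1 + √{sin(φ+δ)sin(φ−β) / (sin(α−δ)sin(α+β))})²].
With α = 81.3°, φ = 27.5°, δ = 10.8°, β = 21.0°: K_a = 0.5976.

0.598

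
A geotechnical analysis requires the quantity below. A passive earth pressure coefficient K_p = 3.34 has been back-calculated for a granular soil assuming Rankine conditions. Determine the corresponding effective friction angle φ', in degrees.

K_p = (1+sin φ)/(1−sin φ) ⇒ sin φ = (K_p − 1)/(K_p + 1) = 0.5392.
φ = arcsin(0.5392) = 32.63°.

32.6°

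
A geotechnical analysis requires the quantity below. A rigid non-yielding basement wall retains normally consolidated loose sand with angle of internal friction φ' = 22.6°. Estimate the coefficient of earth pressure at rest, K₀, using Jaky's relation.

0.616

K₀ = 1 − sin φ' = 1 − sin 22.6° = 0.6157.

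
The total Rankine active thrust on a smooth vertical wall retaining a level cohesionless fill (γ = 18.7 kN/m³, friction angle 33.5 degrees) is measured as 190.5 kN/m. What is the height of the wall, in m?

K_a = 0.2887. P_a = ½ K_a γ H² ⇒ H = √(2P_a/(K_a γ)).
H = √(2×190.5/(0.2887×18.7)) = 8.401 m.

8.40 m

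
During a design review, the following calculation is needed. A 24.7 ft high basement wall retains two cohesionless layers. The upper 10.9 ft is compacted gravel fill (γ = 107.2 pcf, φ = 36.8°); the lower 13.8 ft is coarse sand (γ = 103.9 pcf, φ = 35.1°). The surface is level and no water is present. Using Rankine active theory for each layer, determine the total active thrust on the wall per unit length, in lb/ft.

K_a1 = tan²(45°−36.8°/2) = 0.2508; K_a2 = tan²(45°−35.1°/2) = 0.2698.
Layer 1: σ at base = K_a1 γ₁ h₁ = 293.0 psf; P₁ = ½×293.0×10.9 = 1597.
Layer 2: σ_v at top = γ₁h₁ = 1168; σ_h top = K_a2×1168 = 315.3; σ_h base = K_a2×(1168+103.9×13.8) = 702.2.
P₂ = ½(315.3+702.2)×13.8 = 7021. Total P_a = 1597+7021 = 8618 lb/ft.

8620 lb/ft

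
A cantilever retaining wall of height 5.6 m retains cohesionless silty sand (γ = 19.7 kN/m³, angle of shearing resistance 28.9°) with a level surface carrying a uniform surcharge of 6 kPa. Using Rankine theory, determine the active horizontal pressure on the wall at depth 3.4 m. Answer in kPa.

K_a = (1 − sin φ)/(1 + sin φ) = 0.3484.
σ_v = γz + q = 19.7 × 3.4 + 6 = 72.98 kPa.
σ_h = K_a σ_v = 0.3484 × 72.98 = 25.42 kPa.

25.4 kPa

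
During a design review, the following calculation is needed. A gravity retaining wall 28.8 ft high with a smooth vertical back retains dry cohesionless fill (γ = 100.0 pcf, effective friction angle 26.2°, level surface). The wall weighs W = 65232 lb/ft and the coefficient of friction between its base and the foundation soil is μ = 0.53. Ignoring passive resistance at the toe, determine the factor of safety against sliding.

2.15

K_a = tan²(45° − 26.2°/2) = 0.3874.
P_a = ½K_aγH² = 0.5×0.3874×100.0×28.8² = 16070 lb/ft, acting at H/3 = 9.600 ft above the base.
FS_sliding = μW / P_a = 0.53×65232 / 16070 = 2.152.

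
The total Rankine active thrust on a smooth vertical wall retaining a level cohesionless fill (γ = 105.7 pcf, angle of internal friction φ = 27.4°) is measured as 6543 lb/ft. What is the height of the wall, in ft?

18.3 ft

K_a = 0.3697. P_a = ½ K_a γ H² ⇒ H = √(2P_a/(K_a γ)).
H = √(2×6543/(0.3697×105.7)) = 18.30 ft.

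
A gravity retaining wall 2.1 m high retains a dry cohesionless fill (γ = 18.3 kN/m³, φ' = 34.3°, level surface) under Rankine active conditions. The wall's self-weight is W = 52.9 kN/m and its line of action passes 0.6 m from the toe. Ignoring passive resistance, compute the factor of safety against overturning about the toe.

4.03

K_a = tan²(45° − 34.3°/2) = 0.2792.
P_a = ½K_aγH² = 0.5×0.2792×18.3×2.1² = 11.26 kN/m, acting at H/3 = 0.7000 m above the base.
Overturning moment M_o = P_a × H/3 = 11.26 × 0.7000 = 7.885.
Resisting moment M_r = W × 0.6 = 52.9 × 0.6 = 31.74.
FS_overturning = M_r/M_o = 31.74/7.885 = 4.025.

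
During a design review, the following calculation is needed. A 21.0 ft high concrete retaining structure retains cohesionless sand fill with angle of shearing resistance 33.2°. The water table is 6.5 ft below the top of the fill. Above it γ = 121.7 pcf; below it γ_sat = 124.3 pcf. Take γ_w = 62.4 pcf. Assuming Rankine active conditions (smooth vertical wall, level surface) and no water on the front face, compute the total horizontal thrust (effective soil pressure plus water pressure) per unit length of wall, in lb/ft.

K_a = tan²(45° − φ/2) = 0.2924.
γ' = 124.3 − 62.4 = 61.90 pcf. Depth below WT = 14.5 ft.
σ'_h at WT = K_a γ d_w = 231.3 psf; at base = 231.3 + K_a γ' × 14.5 = 493.7 psf.
P₁ (0–6.5 ft) = ½×231.3×6.5 = 751.6. P₂ (6.5–21.0 ft) = ½(231.3+493.7)×14.5 = 5256.
P_w = ½ γ_w h₂² = 0.5×62.4×14.5² = 6560. Total = 751.6+5256+6560 = 12570 lb/ft.

12600 lb/ft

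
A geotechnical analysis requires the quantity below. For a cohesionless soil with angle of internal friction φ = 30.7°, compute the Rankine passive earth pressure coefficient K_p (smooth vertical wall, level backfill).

K_p = (1 + sin φ)/(1 − sin φ) = tan²(45° + 30.7°/2) = 3.086.

3.09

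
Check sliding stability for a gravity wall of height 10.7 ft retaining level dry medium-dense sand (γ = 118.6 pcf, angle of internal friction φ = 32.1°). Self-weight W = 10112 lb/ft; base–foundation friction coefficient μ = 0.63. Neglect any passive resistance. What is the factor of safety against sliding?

K_a = tan²(45° − 32.1°/2) = 0.3060.
P_a = ½K_aγH² = 0.5×0.3060×118.6×10.7² = 2077 lb/ft, acting at H/3 = 3.567 ft above the base.
FS_sliding = μW / P_a = 0.63×10112 / 2077 = 3.066.

3.07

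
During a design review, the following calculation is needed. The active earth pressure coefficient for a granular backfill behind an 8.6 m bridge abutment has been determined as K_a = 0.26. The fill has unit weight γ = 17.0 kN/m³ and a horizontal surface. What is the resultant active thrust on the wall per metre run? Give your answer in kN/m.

P = ½ K_a γ H² = 0.5 × 0.26 × 17.0 × 8.6² = 163.5 kN/m.

163 kN/m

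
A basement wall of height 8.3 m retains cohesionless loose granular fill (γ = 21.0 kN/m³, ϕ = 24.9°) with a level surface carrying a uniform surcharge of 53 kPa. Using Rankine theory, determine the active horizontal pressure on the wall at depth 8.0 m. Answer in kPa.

K_a = (1 − sin φ)/(1 + sin φ) = 0.4074.
σ_v = γz + q = 21.0 × 8.0 + 53 = 221.0 kPa.
σ_h = K_a σ_v = 0.4074 × 221.0 = 90.04 kPa.

90.0 kPa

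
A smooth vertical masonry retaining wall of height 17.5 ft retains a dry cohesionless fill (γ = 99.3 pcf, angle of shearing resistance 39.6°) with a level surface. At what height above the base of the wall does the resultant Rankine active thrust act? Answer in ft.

K_a = 0.2214.
The pressure distribution is triangular, so the resultant acts at H/3 above the base = 17.5/3 = 5.833 ft.

5.83 ft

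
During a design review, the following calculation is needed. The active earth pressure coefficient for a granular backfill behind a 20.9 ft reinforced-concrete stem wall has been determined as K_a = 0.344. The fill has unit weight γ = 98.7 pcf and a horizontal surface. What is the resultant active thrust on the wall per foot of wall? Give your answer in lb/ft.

P = ½ K_a γ H² = 0.5 × 0.344 × 98.7 × 20.9² = 7415 lb/ft.

7420 lb/ft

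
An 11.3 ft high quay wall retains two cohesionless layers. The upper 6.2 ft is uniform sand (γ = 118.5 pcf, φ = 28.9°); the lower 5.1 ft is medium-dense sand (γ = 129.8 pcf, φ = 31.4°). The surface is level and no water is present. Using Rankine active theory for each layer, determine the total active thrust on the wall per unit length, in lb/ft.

2500 lb/ft

K_a1 = tan²(45°−28.9°/2) = 0.3484; K_a2 = tan²(45°−31.4°/2) = 0.3149.
Layer 1: σ at base = K_a1 γ₁ h₁ = 255.9 psf; P₁ = ½×255.9×6.2 = 793.4.
Layer 2: σ_v at top = γ₁h₁ = 734.7; σ_h top = K_a2×734.7 = 231.4; σ_h base = K_a2×(734.7+129.8×5.1) = 439.8.
P₂ = ½(231.4+439.8)×5.1 = 1712. Total P_a = 793.4+1712 = 2505 lb/ft.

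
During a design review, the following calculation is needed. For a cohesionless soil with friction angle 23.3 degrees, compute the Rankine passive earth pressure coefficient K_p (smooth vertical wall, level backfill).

2.31

K_p = (1 + sin φ)/(1 − sin φ) = tan²(45° + 23.3°/2) = 2.309.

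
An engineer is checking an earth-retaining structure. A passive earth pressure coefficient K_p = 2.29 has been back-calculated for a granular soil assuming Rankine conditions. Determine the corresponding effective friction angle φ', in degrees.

23.1°

K_p = (1+sin φ)/(1−sin φ) ⇒ sin φ = (K_p − 1)/(K_p + 1) = 0.3921.
φ = arcsin(0.3921) = 23.09°.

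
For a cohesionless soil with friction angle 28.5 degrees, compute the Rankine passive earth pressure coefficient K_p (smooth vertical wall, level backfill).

K_p = (1 + sin φ)/(1 − sin φ) = tan²(45° + 28.5°/2) = 2.825.

2.83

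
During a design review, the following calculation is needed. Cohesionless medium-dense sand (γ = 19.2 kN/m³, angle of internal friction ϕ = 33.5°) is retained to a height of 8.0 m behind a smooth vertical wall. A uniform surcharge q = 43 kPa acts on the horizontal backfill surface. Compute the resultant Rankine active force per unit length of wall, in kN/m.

277 kN/m

K_a = tan²(45° − φ/2) = 0.2887.
Soil triangle: ½ K_a γ H² = 0.5×0.2887×19.2×8.0² = 177.4 kN/m.
Surcharge rectangle: K_a q H = 0.2887×43×8.0 = 99.32 kN/m.
Total = 177.4 + 99.32 = 276.7 kN/m.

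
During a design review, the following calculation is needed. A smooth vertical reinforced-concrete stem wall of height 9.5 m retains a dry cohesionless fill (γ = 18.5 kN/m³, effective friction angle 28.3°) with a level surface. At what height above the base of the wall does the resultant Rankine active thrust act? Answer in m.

3.17 m

K_a = 0.3568.
The pressure distribution is triangular, so the resultant acts at H/3 above the base = 9.5/3 = 3.167 m.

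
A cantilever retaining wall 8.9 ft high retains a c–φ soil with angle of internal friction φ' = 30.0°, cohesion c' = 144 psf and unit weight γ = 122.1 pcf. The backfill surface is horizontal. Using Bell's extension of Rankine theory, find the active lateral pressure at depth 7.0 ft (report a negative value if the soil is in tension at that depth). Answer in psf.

K_a = (1 − sin φ)/(1 + sin φ) = 0.3333.
σ_a = K_a γ z − 2c√K_a = 0.3333×122.1×7.0 − 2×144×0.5774 = 118.6 psf.

119 psf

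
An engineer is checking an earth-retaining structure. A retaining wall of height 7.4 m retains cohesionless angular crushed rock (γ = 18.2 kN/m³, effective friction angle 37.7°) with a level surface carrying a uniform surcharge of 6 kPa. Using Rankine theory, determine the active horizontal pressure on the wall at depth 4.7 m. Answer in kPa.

K_a = (1 − sin φ)/(1 + sin φ) = 0.2411.
σ_v = γz + q = 18.2 × 4.7 + 6 = 91.54 kPa.
σ_h = K_a σ_v = 0.2411 × 91.54 = 22.07 kPa.

22.1 kPa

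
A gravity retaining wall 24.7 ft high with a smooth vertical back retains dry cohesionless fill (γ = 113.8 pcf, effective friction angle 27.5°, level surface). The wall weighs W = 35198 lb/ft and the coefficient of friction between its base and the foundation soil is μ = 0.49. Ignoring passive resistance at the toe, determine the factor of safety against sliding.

K_a = tan²(45° − 27.5°/2) = 0.3682.
P_a = ½K_aγH² = 0.5×0.3682×113.8×24.7² = 12780 lb/ft, acting at H/3 = 8.233 ft above the base.
FS_sliding = μW / P_a = 0.49×35198 / 12780 = 1.349.

1.35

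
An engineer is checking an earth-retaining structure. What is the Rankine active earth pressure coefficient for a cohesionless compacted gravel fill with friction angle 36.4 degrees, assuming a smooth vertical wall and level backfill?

K_a = tan²(45° − φ/2) = tan²(26.80°) = 0.2552.

0.255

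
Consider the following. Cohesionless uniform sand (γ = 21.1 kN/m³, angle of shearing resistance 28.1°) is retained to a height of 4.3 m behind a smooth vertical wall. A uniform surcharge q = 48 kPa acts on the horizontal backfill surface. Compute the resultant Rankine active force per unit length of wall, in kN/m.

K_a = tan²(45° − φ/2) = 0.3596.
Soil triangle: ½ K_a γ H² = 0.5×0.3596×21.1×4.3² = 70.15 kN/m.
Surcharge rectangle: K_a q H = 0.3596×48×4.3 = 74.22 kN/m.
Total = 70.15 + 74.22 = 144.4 kN/m.

144 kN/m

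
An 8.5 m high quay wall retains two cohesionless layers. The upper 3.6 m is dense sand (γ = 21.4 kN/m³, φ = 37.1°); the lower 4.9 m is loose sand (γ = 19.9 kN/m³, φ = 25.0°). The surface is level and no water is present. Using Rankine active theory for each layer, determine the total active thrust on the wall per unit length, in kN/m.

284 kN/m

K_a1 = tan²(45°−37.1°/2) = 0.2475; K_a2 = tan²(45°−25.0°/2) = 0.4059.
Layer 1: σ at base = K_a1 γ₁ h₁ = 19.07 kPa; P₁ = ½×19.07×3.6 = 34.32.
Layer 2: σ_v at top = γ₁h₁ = 77.04; σ_h top = K_a2×77.04 = 31.27; σ_h base = K_a2×(77.04+19.9×4.9) = 70.84.
P₂ = ½(31.27+70.84)×4.9 = 250.2. Total P_a = 34.32+250.2 = 284.5 kN/m.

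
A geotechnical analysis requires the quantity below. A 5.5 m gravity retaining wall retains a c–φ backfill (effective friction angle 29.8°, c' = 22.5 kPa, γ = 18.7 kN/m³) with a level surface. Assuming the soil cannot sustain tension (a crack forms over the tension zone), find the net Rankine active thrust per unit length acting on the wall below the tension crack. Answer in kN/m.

K_a = 0.3360; √K_a = 0.5797.
Tension-crack depth z_c = 2c/(γ√K_a) = 2×22.5/(18.7×0.5797) = 4.151 m.
σ_a at base = K_a γ H − 2c√K_a = 0.3360×18.7×5.5 − 2×22.5×0.5797 = 8.475 kPa.
P_a = ½ × 8.475 × (H − z_c) = 0.5×8.475×1.349 = 5.715 kN/m.

5.72 kN/m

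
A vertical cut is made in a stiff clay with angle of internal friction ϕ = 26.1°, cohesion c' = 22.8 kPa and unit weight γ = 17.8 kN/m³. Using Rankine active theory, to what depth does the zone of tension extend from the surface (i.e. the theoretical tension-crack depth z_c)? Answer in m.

K_a = tan²(45° − 26.1°/2) = 0.3889; √K_a = 0.6237.
The active pressure is zero where K_a γ z = 2c√K_a, so z_c = 2c/(γ√K_a) = 2×22.8/(17.8×0.6237) = 4.108 m.

4.11 m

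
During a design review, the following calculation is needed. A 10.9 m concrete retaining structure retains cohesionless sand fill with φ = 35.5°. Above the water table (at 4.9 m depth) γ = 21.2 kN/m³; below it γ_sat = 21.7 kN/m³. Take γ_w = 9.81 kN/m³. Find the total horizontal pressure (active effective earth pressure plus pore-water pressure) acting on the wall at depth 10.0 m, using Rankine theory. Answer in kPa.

K_a = (1 − sin φ)/(1 + sin φ) = 0.2653.
γ' = 21.7 − 9.81 = 11.89 kN/m³.
Effective vertical stress at 10.0 m: σ'_v = 21.2×4.9 + 11.89×5.10 = 164.5 kPa.
σ'_h = K_a σ'_v = 0.2653 × 164.5 = 43.64 kPa; u = γ_w × 5.10 = 50.03 kPa.
Total σ_h = 43.64 + 50.03 = 93.67 kPa.

93.7 kPa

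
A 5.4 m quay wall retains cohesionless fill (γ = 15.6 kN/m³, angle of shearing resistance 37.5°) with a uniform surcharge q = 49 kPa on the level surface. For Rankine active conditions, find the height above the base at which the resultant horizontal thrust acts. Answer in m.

K_a = 0.2432.
Triangular part P₁ = ½K_aγH² = 55.31 at H/3 = 1.800 m; rectangular part P₂ = K_a q H = 64.35 at H/2 = 2.700 m.
ȳ = (P₁·1.800 + P₂·2.700)/(P₁+P₂) = 2.284 m.

2.28 m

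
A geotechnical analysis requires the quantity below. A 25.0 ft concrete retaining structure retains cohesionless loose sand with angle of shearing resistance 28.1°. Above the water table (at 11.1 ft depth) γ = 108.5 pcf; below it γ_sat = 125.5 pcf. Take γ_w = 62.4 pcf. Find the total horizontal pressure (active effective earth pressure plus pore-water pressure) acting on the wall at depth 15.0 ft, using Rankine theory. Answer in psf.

K_a = (1 − sin φ)/(1 + sin φ) = 0.3596.
γ' = 125.5 − 62.4 = 63.10 pcf.
Effective vertical stress at 15.0 ft: σ'_v = 108.5×11.1 + 63.10×3.90 = 1450 psf.
σ'_h = K_a σ'_v = 0.3596 × 1450 = 521.6 psf; u = γ_w × 3.90 = 243.4 psf.
Total σ_h = 521.6 + 243.4 = 765.0 psf.

765 psf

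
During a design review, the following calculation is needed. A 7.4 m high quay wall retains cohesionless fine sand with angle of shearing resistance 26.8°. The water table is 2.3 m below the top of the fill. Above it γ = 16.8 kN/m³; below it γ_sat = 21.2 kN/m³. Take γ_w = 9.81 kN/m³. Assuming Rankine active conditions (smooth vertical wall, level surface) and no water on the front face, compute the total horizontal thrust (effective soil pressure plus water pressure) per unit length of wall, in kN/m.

K_a = tan²(45° − φ/2) = 0.3785.
γ' = 21.2 − 9.81 = 11.39 kN/m³. Depth below WT = 5.1 m.
σ'_h at WT = K_a γ d_w = 14.62 kPa; at base = 14.62 + K_a γ' × 5.1 = 36.61 kPa.
P₁ (0–2.3 m) = ½×14.62×2.3 = 16.82. P₂ (2.3–7.4 m) = ½(14.62+36.61)×5.1 = 130.6.
P_w = ½ γ_w h₂² = 0.5×9.81×5.1² = 127.6. Total = 16.82+130.6+127.6 = 275.0 kN/m.

275 kN/m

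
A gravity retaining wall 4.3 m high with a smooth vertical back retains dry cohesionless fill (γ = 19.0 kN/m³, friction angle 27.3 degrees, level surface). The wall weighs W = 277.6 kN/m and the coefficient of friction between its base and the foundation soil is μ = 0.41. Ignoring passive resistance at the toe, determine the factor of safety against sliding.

K_a = tan²(45° − 27.3°/2) = 0.3711.
P_a = ½K_aγH² = 0.5×0.3711×19.0×4.3² = 65.19 kN/m, acting at H/3 = 1.433 m above the base.
FS_sliding = μW / P_a = 0.41×277.6 / 65.19 = 1.746.

1.75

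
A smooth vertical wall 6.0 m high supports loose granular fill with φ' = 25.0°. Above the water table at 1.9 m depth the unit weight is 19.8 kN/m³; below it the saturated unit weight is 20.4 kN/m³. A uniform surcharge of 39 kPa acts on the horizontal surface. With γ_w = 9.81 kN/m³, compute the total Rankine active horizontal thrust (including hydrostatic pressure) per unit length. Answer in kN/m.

K_a = tan²(45° − φ/2) = 0.4059.
γ' = 20.4 − 9.81 = 10.59 kN/m³. h₂ = H − d_w = 4.1 m.
σ'_h: at surface K_a·q = 15.83; at WT K_a(q+γd_w) = 31.10; at base K_a(q+γd_w+γ'h₂) = 48.72 kPa.
P₁ = ½(15.83+31.10)×1.9 = 44.58; P₂ = ½(31.10+48.72)×4.1 = 163.6; P_w = ½γ_w h₂² = 82.45.
Total = 44.58+163.6+82.45 = 290.7 kN/m.

291 kN/m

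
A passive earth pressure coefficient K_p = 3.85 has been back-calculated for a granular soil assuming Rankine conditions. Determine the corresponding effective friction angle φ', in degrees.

K_p = (1+sin φ)/(1−sin φ) ⇒ sin φ = (K_p − 1)/(K_p + 1) = 0.5876.
φ = arcsin(0.5876) = 35.99°.

36.0°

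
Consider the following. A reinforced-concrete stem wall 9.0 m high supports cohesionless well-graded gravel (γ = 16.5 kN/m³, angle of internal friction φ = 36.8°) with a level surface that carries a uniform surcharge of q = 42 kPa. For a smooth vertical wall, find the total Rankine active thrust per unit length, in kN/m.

262 kN/m

K_a = tan²(45° − φ/2) = 0.2508.
Soil triangle: ½ K_a γ H² = 0.5×0.2508×16.5×9.0² = 167.6 kN/m.
Surcharge rectangle: K_a q H = 0.2508×42×9.0 = 94.79 kN/m.
Total = 167.6 + 94.79 = 262.4 kN/m.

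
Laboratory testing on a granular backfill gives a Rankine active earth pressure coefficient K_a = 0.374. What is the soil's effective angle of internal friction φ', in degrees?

27.1°

K_a = tan²(45° − φ/2) ⇒ 45° − φ/2 = arctan(√0.374) = 31.45°.
φ = 2(45° − 31.45°) = 27.10°.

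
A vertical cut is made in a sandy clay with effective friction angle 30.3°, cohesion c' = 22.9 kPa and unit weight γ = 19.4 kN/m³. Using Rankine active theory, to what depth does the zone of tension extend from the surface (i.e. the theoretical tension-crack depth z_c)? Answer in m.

K_a = tan²(45° − 30.3°/2) = 0.3293; √K_a = 0.5739.
The active pressure is zero where K_a γ z = 2c√K_a, so z_c = 2c/(γ√K_a) = 2×22.9/(19.4×0.5739) = 4.114 m.

4.11 m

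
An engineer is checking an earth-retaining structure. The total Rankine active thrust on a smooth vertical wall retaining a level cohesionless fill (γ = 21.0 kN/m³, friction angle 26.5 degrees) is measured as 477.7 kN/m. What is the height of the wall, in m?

K_a = 0.3829. P_a = ½ K_a γ H² ⇒ H = √(2P_a/(K_a γ)).
H = √(2×477.7/(0.3829×21.0)) = 10.90 m.

10.9 m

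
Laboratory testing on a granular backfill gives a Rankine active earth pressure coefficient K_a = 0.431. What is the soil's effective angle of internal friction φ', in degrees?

K_a = tan²(45° − φ/2) ⇒ 45° − φ/2 = arctan(√0.431) = 33.29°.
φ = 2(45° − 33.29°) = 23.43°.

23.4°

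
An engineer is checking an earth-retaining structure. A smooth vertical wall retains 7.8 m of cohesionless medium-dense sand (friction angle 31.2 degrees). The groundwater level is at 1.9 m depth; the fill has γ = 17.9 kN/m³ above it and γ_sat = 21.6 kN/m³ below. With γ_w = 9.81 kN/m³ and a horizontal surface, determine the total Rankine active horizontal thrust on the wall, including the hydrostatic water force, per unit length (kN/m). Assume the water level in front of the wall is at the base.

310 kN/m

K_a = tan²(45° − φ/2) = 0.3175.
γ' = 21.6 − 9.81 = 11.79 kN/m³. Depth below WT = 5.9 m.
σ'_h at WT = K_a γ d_w = 10.80 kPa; at base = 10.80 + K_a γ' × 5.9 = 32.88 kPa.
P₁ (0–1.9 m) = ½×10.80×1.9 = 10.26. P₂ (1.9–7.8 m) = ½(10.80+32.88)×5.9 = 128.9.
P_w = ½ γ_w h₂² = 0.5×9.81×5.9² = 170.7. Total = 10.26+128.9+170.7 = 309.9 kN/m.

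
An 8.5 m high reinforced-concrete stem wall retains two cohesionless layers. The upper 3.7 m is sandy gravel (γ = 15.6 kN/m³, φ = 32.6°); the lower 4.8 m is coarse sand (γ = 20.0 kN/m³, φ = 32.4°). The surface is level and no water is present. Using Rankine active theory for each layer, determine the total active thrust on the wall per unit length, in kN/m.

K_a1 = tan²(45°−32.6°/2) = 0.2997; K_a2 = tan²(45°−32.4°/2) = 0.3022.
Layer 1: σ at base = K_a1 γ₁ h₁ = 17.30 kPa; P₁ = ½×17.30×3.7 = 32.01.
Layer 2: σ_v at top = γ₁h₁ = 57.72; σ_h top = K_a2×57.72 = 17.44; σ_h base = K_a2×(57.72+20.0×4.8) = 46.46.
P₂ = ½(17.44+46.46)×4.8 = 153.4. Total P_a = 32.01+153.4 = 185.4 kN/m.

185 kN/m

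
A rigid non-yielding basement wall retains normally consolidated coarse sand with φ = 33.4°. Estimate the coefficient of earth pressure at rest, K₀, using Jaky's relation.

K₀ = 1 − sin φ' = 1 − sin 33.4° = 0.4495.

0.450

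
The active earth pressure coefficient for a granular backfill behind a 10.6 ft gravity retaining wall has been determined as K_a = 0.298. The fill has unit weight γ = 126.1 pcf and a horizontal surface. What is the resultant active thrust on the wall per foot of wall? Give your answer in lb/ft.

2110 lb/ft

P = ½ K_a γ H² = 0.5 × 0.298 × 126.1 × 10.6² = 2111 lb/ft.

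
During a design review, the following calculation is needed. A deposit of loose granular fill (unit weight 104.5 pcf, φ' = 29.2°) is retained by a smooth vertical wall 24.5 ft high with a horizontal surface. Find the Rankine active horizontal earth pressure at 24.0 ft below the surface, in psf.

863 psf

K_a = (1 − sin φ)/(1 + sin φ) = 0.3442.
σ_h = K_a γ z = 0.3442 × 104.5 × 24.0 = 863.3 psf.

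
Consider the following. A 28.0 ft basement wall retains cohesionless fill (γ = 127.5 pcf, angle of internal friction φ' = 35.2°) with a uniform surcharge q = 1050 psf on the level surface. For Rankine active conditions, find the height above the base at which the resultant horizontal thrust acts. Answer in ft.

K_a = 0.2687.
Triangular part P₁ = ½K_aγH² = 13430 at H/3 = 9.333 ft; rectangular part P₂ = K_a q H = 7899 at H/2 = 14.00 ft.
ȳ = (P₁·9.333 + P₂·14.00)/(P₁+P₂) = 11.06 ft.

11.1 ft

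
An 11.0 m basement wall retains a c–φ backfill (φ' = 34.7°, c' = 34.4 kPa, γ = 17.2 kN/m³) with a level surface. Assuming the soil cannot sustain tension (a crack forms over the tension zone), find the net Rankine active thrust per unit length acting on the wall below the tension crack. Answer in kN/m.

26.7 kN/m

K_a = 0.2745; √K_a = 0.5239.
Tension-crack depth z_c = 2c/(γ√K_a) = 2×34.4/(17.2×0.5239) = 7.635 m.
σ_a at base = K_a γ H − 2c√K_a = 0.2745×17.2×11.0 − 2×34.4×0.5239 = 15.89 kPa.
P_a = ½ × 15.89 × (H − z_c) = 0.5×15.89×3.365 = 26.73 kN/m.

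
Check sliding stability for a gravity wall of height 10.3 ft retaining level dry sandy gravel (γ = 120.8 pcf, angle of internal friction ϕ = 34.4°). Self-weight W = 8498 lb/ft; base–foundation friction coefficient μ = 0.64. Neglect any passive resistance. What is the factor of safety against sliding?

K_a = tan²(45° − 34.4°/2) = 0.2780.
P_a = ½K_aγH² = 0.5×0.2780×120.8×10.3² = 1781 lb/ft, acting at H/3 = 3.433 ft above the base.
FS_sliding = μW / P_a = 0.64×8498 / 1781 = 3.053.

3.05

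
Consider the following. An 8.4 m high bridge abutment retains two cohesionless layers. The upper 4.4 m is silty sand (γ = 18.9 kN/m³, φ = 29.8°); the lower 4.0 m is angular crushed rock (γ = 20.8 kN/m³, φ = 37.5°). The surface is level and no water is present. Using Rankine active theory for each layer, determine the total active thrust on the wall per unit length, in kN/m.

183 kN/m

K_a1 = tan²(45°−29.8°/2) = 0.3360; K_a2 = tan²(45°−37.5°/2) = 0.2432.
Layer 1: σ at base = K_a1 γ₁ h₁ = 27.94 kPa; P₁ = ½×27.94×4.4 = 61.48.
Layer 2: σ_v at top = γ₁h₁ = 83.16; σ_h top = K_a2×83.16 = 20.22; σ_h base = K_a2×(83.16+20.8×4.0) = 40.46.
P₂ = ½(20.22+40.46)×4.0 = 121.4. Total P_a = 61.48+121.4 = 182.8 kN/m.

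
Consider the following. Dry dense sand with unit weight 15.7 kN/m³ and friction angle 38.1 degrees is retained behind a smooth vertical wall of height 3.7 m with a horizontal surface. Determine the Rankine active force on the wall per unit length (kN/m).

K_a = tan²(45° − φ/2) = 0.2368.
P_a = ½ K_a γ H² = 0.5 × 0.2368 × 15.7 × 3.7² = 25.45 kN/m.

25.5 kN/m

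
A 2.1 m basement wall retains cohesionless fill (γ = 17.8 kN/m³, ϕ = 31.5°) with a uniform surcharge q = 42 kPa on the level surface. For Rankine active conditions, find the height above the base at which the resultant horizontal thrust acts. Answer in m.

K_a = 0.3136.
Triangular part P₁ = ½K_aγH² = 12.31 at H/3 = 0.7000 m; rectangular part P₂ = K_a q H = 27.66 at H/2 = 1.050 m.
ȳ = (P₁·0.7000 + P₂·1.050)/(P₁+P₂) = 0.9422 m.

0.942 m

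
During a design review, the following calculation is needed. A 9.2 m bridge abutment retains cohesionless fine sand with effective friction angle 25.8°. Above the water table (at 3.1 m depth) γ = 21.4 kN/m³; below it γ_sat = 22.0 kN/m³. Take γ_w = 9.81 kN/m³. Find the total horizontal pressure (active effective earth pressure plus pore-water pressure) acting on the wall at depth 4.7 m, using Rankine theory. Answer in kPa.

K_a = (1 − sin φ)/(1 + sin φ) = 0.3935.
γ' = 22.0 − 9.81 = 12.19 kN/m³.
Effective vertical stress at 4.7 m: σ'_v = 21.4×3.1 + 12.19×1.60 = 85.84 kPa.
σ'_h = K_a σ'_v = 0.3935 × 85.84 = 33.78 kPa; u = γ_w × 1.60 = 15.70 kPa.
Total σ_h = 33.78 + 15.70 = 49.48 kPa.

49.5 kPa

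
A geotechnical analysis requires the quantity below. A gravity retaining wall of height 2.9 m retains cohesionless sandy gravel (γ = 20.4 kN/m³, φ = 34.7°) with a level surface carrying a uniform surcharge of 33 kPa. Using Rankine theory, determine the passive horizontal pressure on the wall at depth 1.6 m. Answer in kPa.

K_p = (1 + sin φ)/(1 − sin φ) = 3.643.
σ_v = γz + q = 20.4 × 1.6 + 33 = 65.64 kPa.
σ_h = K_p σ_v = 3.643 × 65.64 = 239.2 kPa.

239 kPa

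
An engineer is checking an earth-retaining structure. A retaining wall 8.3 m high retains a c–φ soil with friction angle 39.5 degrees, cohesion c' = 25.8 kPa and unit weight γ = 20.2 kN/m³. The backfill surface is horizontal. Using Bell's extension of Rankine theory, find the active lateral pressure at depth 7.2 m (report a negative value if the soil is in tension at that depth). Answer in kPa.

K_a = (1 − sin φ)/(1 + sin φ) = 0.2224.
σ_a = K_a γ z − 2c√K_a = 0.2224×20.2×7.2 − 2×25.8×0.4716 = 8.015 kPa.

8.01 kPa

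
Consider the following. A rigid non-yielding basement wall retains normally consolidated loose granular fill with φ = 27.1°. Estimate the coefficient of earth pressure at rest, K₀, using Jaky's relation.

0.544

K₀ = 1 − sin φ' = 1 − sin 27.1° = 0.5445.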